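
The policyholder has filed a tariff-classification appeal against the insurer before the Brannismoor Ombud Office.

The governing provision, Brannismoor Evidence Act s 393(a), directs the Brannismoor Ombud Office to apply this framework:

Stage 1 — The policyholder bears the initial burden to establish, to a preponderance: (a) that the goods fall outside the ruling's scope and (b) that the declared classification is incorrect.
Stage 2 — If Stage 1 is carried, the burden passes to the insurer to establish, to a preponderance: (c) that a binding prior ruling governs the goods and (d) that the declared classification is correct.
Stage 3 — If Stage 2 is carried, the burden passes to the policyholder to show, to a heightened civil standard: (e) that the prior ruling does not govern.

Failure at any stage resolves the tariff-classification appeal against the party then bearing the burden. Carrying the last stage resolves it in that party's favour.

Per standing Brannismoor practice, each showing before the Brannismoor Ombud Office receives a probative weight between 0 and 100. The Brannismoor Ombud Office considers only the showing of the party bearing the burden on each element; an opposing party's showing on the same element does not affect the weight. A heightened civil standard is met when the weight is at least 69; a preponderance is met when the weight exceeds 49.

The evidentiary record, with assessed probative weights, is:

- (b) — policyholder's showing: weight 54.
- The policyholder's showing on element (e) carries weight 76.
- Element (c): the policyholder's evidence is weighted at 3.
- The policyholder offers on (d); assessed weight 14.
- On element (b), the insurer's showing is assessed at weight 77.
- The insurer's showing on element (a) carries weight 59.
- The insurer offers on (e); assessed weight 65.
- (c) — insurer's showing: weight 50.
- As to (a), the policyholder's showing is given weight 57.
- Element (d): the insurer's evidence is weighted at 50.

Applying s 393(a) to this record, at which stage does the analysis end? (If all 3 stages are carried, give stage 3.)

Stage 1 — burden on policyholder; standard: a preponderance (weight exceeds 49).
    (a): 57 (insurer's 59 disregarded) > 49 [met]
    (b): 54 (insurer's 77 disregarded) > 49 [met]
  Stage 1 carried; the burden shifts to the insurer.
Stage 2 — burden on insurer; standard: a preponderance (weight exceeds 49).
    (c): 50 (policyholder's 3 disregarded) > 49 [met]
    (d): 50 (policyholder's 14 disregarded) > 49 [met]
  Stage 2 is satisfied; the onus moves to the policyholder.
Stage 3 — burden on policyholder; standard: a heightened civil standard (weight is at least 69).
    (e): 76 (insurer's 65 disregarded) ≥ 69 [met]
  All elements met at the final stage.
With every stage satisfied, the policyholder prevails.

stage 3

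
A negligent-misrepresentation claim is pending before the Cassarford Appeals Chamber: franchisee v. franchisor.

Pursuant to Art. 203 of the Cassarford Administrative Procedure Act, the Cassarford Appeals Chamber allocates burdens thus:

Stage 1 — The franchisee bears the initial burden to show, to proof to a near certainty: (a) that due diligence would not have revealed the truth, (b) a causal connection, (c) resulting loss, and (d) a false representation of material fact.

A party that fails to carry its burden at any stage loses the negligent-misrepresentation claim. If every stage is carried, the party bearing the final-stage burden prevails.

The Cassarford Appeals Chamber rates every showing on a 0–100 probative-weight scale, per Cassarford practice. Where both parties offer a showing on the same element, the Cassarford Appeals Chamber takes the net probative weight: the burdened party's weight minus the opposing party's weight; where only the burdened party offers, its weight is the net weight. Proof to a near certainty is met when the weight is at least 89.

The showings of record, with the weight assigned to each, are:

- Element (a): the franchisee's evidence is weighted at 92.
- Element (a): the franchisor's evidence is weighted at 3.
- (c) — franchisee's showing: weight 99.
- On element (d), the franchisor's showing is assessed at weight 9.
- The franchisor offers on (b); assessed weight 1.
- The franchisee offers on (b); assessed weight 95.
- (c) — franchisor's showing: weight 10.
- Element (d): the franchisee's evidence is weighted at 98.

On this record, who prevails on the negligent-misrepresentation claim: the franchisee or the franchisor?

Stage 1 — burden on franchisee; standard: proof to a near certainty (weight is at least 89).
    (a): 92 − 3 = 89 ≥ 89 [met]
    (b): 95 − 1 = 94 ≥ 89 [met]
    (c): 99 − 10 = 89 ≥ 89 [met]
    (d): 98 − 9 = 89 ≥ 89 [met]
  Stage 1 carried; the final stage is satisfied.
All stages carried — the franchisee prevails.

franchisee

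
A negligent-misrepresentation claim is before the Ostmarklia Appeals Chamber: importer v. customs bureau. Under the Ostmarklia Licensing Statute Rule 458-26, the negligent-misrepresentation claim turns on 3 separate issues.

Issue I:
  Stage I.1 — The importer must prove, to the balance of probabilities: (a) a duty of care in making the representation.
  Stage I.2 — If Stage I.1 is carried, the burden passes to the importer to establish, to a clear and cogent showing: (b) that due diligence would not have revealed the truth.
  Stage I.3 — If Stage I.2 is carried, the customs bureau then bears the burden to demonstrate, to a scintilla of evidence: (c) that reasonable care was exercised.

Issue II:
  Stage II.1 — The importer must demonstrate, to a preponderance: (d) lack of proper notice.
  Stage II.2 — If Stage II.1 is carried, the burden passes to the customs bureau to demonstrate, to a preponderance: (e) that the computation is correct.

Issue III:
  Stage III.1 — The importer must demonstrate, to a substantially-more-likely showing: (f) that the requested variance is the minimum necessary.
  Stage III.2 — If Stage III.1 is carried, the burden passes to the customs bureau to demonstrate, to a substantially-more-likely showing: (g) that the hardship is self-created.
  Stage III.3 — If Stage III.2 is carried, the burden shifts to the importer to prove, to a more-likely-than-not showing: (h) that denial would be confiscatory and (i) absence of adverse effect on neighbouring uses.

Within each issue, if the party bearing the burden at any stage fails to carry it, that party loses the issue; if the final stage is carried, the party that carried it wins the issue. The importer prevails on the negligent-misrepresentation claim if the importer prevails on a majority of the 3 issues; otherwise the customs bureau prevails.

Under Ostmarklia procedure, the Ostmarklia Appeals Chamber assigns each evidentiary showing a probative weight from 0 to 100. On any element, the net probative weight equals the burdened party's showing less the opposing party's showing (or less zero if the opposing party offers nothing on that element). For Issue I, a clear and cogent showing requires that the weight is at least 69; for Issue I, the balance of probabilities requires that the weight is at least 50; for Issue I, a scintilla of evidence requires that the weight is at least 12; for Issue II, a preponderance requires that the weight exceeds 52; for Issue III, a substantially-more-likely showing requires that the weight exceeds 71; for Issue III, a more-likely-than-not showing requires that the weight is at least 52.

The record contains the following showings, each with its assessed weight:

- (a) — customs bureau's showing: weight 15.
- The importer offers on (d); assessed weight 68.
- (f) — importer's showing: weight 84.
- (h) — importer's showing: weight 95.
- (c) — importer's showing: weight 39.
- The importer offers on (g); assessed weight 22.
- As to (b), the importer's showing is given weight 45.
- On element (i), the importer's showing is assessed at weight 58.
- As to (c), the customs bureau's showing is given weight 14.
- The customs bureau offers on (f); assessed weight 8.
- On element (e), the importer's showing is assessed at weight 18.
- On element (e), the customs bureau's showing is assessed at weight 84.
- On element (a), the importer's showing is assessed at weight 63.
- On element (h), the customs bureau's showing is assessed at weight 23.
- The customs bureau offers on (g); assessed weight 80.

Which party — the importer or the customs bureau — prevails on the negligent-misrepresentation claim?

customs bureau

— Issue I —
Stage I.1 — burden on importer; standard: the balance of probabilities (weight is at least 50).
    (a): 63 − 15 = 48 < 50 [not met]
  Not every element is met, so the importer fails to carry Stage I.1.
So the customs bureau prevails on this issue.
— Issue II —
At Stage II.1 the importer must meet a preponderance (weight exceeds 52): on (d) the weight is 68, > 52, so (d) meets the standard.
  Stage II.1 is satisfied; the onus moves to the customs bureau.
At Stage II.2 the customs bureau must meet a preponderance (weight exceeds 52): on (e) the weight is 84 less the opposing 18 gives net 66, which does exceed 52, so (e) meets the standard.
  Stage II.2 carried; the final stage is satisfied.
All stages carried — the customs bureau prevails on this issue.
— Issue III —
Stage III.1 (importer, a substantially-more-likely showing, weight exceeds 71): (f) net 84−8=76 > 71 — meets.
  All elements met. The burden passes to the customs bureau.
Stage III.2 (customs bureau, a substantially-more-likely showing, weight exceeds 71): (g) net 80−22=58 ≤ 71 — fails.
  Not every element is met, so the customs bureau fails to carry Stage III.2.
The analysis ends at Stage III.2; the importer prevails on this issue.
Per-issue: Issue I → customs bureau; Issue II → customs bureau; Issue III → importer. The importer must prevail on a majority of issues; overall, the customs bureau prevails.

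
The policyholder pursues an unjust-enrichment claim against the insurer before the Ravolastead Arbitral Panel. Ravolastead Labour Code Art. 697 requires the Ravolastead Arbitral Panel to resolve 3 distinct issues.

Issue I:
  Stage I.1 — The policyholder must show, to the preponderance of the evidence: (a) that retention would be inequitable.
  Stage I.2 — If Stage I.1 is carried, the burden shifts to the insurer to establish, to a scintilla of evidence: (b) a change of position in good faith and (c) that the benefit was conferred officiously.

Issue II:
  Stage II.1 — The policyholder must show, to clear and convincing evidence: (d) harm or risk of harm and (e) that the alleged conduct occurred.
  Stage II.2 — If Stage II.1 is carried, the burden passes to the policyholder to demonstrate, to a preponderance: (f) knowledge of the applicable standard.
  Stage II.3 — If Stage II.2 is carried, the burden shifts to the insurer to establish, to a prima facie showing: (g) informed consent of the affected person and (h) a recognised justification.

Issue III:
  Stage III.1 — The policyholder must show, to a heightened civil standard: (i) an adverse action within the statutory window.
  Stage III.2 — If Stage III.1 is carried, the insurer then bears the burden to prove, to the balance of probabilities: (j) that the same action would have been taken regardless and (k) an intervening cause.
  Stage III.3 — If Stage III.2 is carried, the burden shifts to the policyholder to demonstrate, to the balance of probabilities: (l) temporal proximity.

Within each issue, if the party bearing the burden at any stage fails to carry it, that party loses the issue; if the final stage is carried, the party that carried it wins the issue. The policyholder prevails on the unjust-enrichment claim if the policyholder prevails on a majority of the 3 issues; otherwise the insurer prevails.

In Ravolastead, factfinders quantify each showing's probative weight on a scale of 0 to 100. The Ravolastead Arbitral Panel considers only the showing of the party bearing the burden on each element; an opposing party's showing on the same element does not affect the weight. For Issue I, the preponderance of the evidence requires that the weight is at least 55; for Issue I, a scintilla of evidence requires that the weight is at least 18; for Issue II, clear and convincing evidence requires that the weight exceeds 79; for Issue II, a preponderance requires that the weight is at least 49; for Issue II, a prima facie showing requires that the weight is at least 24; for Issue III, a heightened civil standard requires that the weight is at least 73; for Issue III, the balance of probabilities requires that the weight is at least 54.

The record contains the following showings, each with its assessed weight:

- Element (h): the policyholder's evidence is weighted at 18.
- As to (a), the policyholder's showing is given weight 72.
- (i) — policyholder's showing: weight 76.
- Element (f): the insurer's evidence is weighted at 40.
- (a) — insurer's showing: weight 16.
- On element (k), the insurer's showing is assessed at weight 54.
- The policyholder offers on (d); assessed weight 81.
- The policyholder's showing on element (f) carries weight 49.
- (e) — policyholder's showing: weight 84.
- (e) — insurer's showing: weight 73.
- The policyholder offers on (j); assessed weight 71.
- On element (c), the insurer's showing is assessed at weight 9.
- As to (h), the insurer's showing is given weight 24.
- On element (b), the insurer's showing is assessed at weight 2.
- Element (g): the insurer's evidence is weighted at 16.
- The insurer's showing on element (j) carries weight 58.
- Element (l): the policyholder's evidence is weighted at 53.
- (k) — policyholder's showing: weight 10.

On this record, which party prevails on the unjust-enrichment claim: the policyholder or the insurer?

— Issue I —
Stage I.1 (policyholder, the preponderance of the evidence, weight is at least 55): (a) 72 (insurer's 16 disregarded) ≥ 55 — meets.
  Stage I.1 carried; the burden shifts to the insurer.
Stage I.2 (insurer, a scintilla of evidence, weight is at least 18): (b) 2 < 18 — fails; (c) 9 < 18 — fails.
  The insurer does not carry Stage I.2.
So the policyholder prevails on this issue.
— Issue II —
Stage II.1 — burden on policyholder; standard: clear and convincing evidence (weight exceeds 79).
    (d): 81 > 79 [met]
    (e): 84 (insurer's 73 disregarded) > 79 [met]
  Stage II.1 is satisfied; the policyholder continues to bear the burden.
Stage II.2 — burden on policyholder; standard: a preponderance (weight is at least 49).
    (f): 49 (insurer's 40 disregarded) ≥ 49 [met]
  Stage II.2 is satisfied; the onus moves to the insurer.
Stage II.3 — burden on insurer; standard: a prima facie showing (weight is at least 24).
    (g): 16 < 24 [not met]
    (h): 24 (policyholder's 18 disregarded) ≥ 24 [met]
  Not every element is met, so the insurer fails to carry Stage II.3.
So the policyholder prevails on this issue.
— Issue III —
At Stage III.1 the policyholder must meet a heightened civil standard (weight is at least 73): on (i) the weight is 76, ≥ 73, so (i) meets the standard.
  Stage III.1 is satisfied; the onus moves to the insurer.
At Stage III.2 the insurer must meet the balance of probabilities (weight is at least 54): on (j) the weight is 58 (the policyholder's 71 is given no effect), ≥ 54, so (j) meets the standard; on (k) the weight is 54 (the policyholder's 10 is given no effect), ≥ 54, so (k) meets the standard.
  Stage III.2 carried; the burden shifts to the policyholder.
At Stage III.3 the policyholder must meet the balance of probabilities (weight is at least 54): on (l) the weight is 53, which does not reach 54, so (l) does not meet the standard.
  The policyholder does not carry Stage III.3.
The analysis ends at Stage III.3; the insurer prevails on this issue.
Per-issue: Issue I → policyholder; Issue II → policyholder; Issue III → insurer. The policyholder must prevail on a majority of issues; overall, the policyholder prevails.

policyholder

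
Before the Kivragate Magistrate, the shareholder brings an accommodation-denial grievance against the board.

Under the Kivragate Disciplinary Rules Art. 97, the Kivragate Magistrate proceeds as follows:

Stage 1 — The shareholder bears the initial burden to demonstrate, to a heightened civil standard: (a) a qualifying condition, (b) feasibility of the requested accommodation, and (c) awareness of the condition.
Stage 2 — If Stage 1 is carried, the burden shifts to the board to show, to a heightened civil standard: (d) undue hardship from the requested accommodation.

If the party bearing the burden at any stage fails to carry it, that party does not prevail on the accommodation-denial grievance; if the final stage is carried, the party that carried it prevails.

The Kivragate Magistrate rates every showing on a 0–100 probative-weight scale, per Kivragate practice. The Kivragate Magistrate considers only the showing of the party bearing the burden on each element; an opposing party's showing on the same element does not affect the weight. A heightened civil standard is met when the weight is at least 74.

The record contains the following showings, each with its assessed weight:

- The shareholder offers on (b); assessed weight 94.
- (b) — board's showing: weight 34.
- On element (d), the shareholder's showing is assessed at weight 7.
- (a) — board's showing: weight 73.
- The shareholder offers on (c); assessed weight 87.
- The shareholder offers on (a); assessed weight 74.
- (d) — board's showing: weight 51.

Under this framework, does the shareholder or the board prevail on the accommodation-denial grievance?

shareholder

At Stage 1 the shareholder must meet a heightened civil standard (weight is at least 74): on (a) the weight is 74 (the board's 73 is given no effect), which does reach 74, so (a) meets the standard; on (b) the weight is 94 (the board's 34 is given no effect), ≥ 74, so (b) meets the standard; on (c) the weight is 87, ≥ 74, so (c) meets the standard.
  The shareholder carries Stage 1; the board now bears the burden.
At Stage 2 the board must meet a heightened civil standard (weight is at least 74): on (d) the weight is 51 (the shareholder's 7 is given no effect), < 74, so (d) does not meet the standard.
  The board does not carry Stage 2.
So the shareholder prevails.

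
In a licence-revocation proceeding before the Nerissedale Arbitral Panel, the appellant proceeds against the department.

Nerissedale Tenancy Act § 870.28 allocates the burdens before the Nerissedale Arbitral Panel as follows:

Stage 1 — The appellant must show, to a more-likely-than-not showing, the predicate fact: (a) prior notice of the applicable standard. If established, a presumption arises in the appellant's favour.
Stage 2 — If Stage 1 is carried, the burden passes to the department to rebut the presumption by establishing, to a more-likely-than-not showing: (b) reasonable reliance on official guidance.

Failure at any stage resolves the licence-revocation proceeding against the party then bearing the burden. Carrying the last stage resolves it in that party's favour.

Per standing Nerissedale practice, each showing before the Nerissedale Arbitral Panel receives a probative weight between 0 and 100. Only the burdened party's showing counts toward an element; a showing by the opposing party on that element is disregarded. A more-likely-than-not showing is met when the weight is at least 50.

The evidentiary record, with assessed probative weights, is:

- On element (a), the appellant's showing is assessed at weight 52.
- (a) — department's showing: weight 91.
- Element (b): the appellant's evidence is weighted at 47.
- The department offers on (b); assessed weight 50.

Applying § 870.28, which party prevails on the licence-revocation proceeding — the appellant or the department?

Stage 1 — burden on appellant; standard: a more-likely-than-not showing (weight is at least 50).
    (a): 52 (department's 91 disregarded) ≥ 50 [met]
  The appellant carries Stage 1; the department now bears the burden.
Stage 2 — burden on department; standard: a more-likely-than-not showing (weight is at least 50).
    (b): 50 (appellant's 47 disregarded) ≥ 50 [met]
  All elements met at the final stage.
All stages carried — the department prevails.

department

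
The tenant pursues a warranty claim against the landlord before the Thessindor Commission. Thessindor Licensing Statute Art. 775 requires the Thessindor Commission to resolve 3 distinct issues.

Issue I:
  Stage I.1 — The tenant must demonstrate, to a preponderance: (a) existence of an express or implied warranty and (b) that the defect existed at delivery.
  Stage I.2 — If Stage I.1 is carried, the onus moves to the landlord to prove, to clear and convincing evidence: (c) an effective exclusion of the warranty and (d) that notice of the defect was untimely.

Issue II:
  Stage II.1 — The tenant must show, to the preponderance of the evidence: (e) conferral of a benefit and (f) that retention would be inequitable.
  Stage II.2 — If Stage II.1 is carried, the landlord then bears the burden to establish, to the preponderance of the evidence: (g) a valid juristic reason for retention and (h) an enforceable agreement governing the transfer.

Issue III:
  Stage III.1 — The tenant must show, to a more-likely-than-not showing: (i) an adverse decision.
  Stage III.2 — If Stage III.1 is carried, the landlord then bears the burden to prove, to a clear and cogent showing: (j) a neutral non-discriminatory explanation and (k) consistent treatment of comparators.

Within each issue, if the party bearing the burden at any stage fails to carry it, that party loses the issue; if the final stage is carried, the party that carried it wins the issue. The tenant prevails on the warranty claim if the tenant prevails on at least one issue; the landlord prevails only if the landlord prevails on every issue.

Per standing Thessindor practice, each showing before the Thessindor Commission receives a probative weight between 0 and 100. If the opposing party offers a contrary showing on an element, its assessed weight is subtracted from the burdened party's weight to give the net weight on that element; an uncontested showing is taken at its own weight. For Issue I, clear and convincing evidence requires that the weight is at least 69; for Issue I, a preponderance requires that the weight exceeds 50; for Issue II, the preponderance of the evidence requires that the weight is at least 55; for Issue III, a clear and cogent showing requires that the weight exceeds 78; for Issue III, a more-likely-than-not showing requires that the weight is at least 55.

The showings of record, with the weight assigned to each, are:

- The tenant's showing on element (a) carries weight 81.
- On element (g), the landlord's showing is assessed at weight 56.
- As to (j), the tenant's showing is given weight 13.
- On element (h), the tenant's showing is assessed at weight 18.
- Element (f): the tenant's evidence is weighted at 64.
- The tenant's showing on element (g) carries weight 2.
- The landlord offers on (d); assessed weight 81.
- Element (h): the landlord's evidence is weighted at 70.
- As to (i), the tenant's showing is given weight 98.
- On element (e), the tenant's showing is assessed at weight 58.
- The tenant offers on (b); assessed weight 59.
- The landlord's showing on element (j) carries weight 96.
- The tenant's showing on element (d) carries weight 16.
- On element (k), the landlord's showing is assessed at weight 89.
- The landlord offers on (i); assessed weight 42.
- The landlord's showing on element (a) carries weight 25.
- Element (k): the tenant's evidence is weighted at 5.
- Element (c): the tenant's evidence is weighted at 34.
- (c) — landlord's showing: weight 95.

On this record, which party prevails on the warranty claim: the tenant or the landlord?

— Issue I —
Stage I.1 (tenant, a preponderance, weight exceeds 50): (a) net 81−25=56 > 50 — meets; (b) 59 > 50 — meets.
  All elements met. The burden passes to the landlord.
Stage I.2 (landlord, clear and convincing evidence, weight is at least 69): (c) net 95−34=61 < 69 — fails; (d) net 81−16=65 < 69 — fails.
  Stage I.2 not carried; the landlord fails its burden.
The analysis ends at Stage I.2; the tenant prevails on this issue.
— Issue II —
Stage II.1 (tenant, the preponderance of the evidence, weight is at least 55): (e) 58 ≥ 55 — meets; (f) 64 ≥ 55 — meets.
  Stage II.1 is satisfied; the onus moves to the landlord.
Stage II.2 (landlord, the preponderance of the evidence, weight is at least 55): (g) net 56−2=54 < 55 — fails; (h) net 70−18=52 < 55 — fails.
  Not every element is met, so the landlord fails to carry Stage II.2.
The analysis ends at Stage II.2; the tenant prevails on this issue.
— Issue III —
At Stage III.1 the tenant must meet a more-likely-than-not showing (weight is at least 55): on (i) the weight is 98 less the opposing 42 gives net 56, ≥ 55, so (i) meets the standard.
  Stage III.1 is satisfied; the onus moves to the landlord.
At Stage III.2 the landlord must meet a clear and cogent showing (weight exceeds 78): on (j) the weight is 96 less the opposing 13 gives net 83, which does exceed 78, so (j) meets the standard; on (k) the weight is 89 less the opposing 5 gives net 84, which does exceed 78, so (k) meets the standard.
  Stage III.2 carried; the final stage is satisfied.
Every stage carried; the landlord prevails on this issue.
Per-issue: Issue I → tenant; Issue II → tenant; Issue III → landlord. The tenant must prevail on at least one issue; overall, the tenant prevails.

tenant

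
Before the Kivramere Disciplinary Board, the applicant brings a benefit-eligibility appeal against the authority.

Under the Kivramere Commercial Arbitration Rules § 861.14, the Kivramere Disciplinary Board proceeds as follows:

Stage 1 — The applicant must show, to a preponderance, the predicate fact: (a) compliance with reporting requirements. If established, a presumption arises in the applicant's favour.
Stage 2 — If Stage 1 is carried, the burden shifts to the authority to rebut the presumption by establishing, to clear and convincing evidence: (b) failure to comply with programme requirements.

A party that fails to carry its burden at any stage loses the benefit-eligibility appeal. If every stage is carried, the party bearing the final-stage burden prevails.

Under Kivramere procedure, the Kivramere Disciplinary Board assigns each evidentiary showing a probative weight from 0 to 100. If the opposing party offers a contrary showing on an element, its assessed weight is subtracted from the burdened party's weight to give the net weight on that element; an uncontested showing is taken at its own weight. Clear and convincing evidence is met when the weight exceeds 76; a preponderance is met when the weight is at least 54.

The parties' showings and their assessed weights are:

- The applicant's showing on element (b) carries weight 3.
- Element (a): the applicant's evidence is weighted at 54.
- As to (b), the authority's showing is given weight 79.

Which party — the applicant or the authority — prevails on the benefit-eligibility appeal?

Stage 1 (applicant, a preponderance, weight is at least 54): (a) 54 ≥ 54 — meets.
  Stage 1 is satisfied; the onus moves to the authority.
Stage 2 (authority, clear and convincing evidence, weight exceeds 76): (b) net 79−3=76 ≤ 76 — fails.
  Stage 2 not carried; the authority fails its burden.
The analysis ends at Stage 2; the applicant prevails.

applicant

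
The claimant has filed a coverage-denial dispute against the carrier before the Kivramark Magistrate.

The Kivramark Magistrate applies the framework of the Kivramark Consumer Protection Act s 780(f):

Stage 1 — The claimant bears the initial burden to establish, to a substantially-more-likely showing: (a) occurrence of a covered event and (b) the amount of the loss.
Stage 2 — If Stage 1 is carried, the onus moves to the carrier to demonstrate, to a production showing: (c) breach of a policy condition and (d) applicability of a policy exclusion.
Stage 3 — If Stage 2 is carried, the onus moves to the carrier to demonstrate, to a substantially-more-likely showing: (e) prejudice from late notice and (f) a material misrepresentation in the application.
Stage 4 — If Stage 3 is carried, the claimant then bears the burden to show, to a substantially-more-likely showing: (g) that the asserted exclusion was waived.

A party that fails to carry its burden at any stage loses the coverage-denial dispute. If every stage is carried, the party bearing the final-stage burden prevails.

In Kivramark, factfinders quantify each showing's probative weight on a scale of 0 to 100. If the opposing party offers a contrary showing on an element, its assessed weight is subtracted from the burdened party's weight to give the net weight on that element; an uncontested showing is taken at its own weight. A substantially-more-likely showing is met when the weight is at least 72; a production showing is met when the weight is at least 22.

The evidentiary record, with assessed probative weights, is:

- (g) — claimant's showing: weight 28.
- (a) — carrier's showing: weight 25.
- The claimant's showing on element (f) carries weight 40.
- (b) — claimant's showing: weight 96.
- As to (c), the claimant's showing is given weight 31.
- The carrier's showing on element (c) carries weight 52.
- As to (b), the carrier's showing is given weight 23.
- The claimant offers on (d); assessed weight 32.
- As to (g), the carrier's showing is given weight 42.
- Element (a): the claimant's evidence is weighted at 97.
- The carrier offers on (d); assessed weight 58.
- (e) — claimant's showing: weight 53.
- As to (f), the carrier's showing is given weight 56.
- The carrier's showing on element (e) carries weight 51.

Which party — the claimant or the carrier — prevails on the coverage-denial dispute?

claimant

At Stage 1 the claimant must meet a substantially-more-likely showing (weight is at least 72): on (a) the weight is 97 less the opposing 25 gives net 72, which does reach 72, so (a) meets the standard; on (b) the weight is 96 less the opposing 23 gives net 73, ≥ 72, so (b) meets the standard.
  All elements met. The burden passes to the carrier.
At Stage 2 the carrier must meet a production showing (weight is at least 22): on (c) the weight is 52 less the opposing 31 gives net 21, < 22, so (c) does not meet the standard; on (d) the weight is 58 less the opposing 32 gives net 26, ≥ 22, so (d) meets the standard.
  Stage 2 not carried; the carrier fails its burden.
So the claimant prevails.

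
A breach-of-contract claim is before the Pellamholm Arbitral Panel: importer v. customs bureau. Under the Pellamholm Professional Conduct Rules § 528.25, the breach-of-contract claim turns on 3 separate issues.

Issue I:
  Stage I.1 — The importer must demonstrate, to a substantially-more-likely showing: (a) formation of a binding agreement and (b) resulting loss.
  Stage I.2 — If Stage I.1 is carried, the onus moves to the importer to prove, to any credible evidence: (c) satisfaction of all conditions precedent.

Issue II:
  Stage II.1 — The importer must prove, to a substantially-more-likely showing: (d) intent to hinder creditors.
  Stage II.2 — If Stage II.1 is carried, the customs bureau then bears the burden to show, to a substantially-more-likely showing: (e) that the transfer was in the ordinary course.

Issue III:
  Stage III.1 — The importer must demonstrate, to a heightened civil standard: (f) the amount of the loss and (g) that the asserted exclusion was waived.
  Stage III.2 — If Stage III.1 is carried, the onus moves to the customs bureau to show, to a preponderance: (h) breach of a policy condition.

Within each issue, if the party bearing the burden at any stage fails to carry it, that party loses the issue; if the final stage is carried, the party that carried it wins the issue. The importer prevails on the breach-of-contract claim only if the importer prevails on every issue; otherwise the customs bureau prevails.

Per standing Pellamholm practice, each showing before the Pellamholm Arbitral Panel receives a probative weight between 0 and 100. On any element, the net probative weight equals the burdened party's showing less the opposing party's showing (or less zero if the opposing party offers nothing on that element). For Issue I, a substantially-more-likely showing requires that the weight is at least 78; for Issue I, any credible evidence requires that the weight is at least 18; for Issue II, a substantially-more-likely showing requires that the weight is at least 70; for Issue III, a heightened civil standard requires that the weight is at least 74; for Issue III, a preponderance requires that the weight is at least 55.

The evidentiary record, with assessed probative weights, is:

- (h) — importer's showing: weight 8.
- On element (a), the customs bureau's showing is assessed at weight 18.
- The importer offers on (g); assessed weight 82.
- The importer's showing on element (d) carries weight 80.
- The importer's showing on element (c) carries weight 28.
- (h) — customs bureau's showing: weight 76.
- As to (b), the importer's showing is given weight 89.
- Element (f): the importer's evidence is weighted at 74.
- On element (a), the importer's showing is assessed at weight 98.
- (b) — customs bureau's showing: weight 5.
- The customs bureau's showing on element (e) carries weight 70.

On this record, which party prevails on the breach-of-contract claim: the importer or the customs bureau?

— Issue I —
At Stage I.1 the importer must meet a substantially-more-likely showing (weight is at least 78): on (a) the weight is 98 less the opposing 18 gives net 80, which does reach 78, so (a) meets the standard; on (b) the weight is 89 less the opposing 5 gives net 84, ≥ 78, so (b) meets the standard.
  Stage I.1 carried; the burden remains with the importer.
At Stage I.2 the importer must meet any credible evidence (weight is at least 18): on (c) the weight is 28, ≥ 18, so (c) meets the standard.
  The importer carries the last stage.
Every stage carried; the importer prevails on this issue.
— Issue II —
At Stage II.1 the importer must meet a substantially-more-likely showing (weight is at least 70): on (d) the weight is 80, ≥ 70, so (d) meets the standard.
  All elements met. The burden passes to the customs bureau.
At Stage II.2 the customs bureau must meet a substantially-more-likely showing (weight is at least 70): on (e) the weight is 70, ≥ 70, so (e) meets the standard.
  All elements met at the final stage.
Every stage carried; the customs bureau prevails on this issue.
— Issue III —
Stage III.1 (importer, a heightened civil standard, weight is at least 74): (f) 74 ≥ 74 — meets; (g) 82 ≥ 74 — meets.
  Stage III.1 is satisfied; the onus moves to the customs bureau.
Stage III.2 (customs bureau, a preponderance, weight is at least 55): (h) net 76−8=68 ≥ 55 — meets.
  All elements met at the final stage.
Every stage carried; the customs bureau prevails on this issue.
Per-issue: Issue I → importer; Issue II → customs bureau; Issue III → customs bureau. The importer must prevail on every issue; overall, the customs bureau prevails.

customs bureau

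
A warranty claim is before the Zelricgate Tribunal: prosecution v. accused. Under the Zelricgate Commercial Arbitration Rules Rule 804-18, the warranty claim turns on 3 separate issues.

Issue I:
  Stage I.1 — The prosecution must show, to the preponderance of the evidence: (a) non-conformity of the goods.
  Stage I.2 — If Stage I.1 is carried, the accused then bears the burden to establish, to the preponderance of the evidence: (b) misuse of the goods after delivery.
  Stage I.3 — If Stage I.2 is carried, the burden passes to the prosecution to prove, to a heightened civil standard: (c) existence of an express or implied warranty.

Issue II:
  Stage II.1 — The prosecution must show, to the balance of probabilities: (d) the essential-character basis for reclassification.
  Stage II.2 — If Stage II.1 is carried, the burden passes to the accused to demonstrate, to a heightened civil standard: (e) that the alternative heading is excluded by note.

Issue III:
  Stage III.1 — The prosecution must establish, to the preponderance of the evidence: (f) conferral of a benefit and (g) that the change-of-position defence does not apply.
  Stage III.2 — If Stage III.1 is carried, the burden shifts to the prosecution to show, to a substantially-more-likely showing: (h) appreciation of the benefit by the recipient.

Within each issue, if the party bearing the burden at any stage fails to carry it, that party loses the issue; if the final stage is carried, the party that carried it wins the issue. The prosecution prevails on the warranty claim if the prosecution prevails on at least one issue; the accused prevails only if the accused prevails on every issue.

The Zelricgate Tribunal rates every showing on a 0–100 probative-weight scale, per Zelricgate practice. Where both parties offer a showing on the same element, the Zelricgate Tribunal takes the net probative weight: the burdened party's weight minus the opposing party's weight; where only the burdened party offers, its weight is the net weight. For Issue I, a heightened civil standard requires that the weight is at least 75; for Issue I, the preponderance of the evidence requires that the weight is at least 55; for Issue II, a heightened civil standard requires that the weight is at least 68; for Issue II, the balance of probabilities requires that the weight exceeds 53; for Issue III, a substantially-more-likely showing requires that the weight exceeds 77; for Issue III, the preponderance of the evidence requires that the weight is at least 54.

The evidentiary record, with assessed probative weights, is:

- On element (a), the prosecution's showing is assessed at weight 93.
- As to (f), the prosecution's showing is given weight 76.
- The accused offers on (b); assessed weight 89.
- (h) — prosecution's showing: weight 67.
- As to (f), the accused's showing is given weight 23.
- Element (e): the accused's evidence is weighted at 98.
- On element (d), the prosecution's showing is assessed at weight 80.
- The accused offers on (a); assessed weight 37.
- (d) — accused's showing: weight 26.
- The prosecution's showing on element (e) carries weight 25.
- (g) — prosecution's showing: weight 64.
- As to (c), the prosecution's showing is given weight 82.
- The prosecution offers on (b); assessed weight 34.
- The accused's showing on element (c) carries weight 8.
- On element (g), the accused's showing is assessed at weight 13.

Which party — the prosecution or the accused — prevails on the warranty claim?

— Issue I —
At Stage I.1 the prosecution must meet the preponderance of the evidence (weight is at least 55): on (a) the weight is 93 less the opposing 37 gives net 56, ≥ 55, so (a) meets the standard.
  The prosecution carries Stage I.1; the accused now bears the burden.
At Stage I.2 the accused must meet the preponderance of the evidence (weight is at least 55): on (b) the weight is 89 less the opposing 34 gives net 55, ≥ 55, so (b) meets the standard.
  Stage I.2 carried; the burden shifts to the prosecution.
At Stage I.3 the prosecution must meet a heightened civil standard (weight is at least 75): on (c) the weight is 82 less the opposing 8 gives net 74, < 75, so (c) does not meet the standard.
  The prosecution does not carry Stage I.3.
The analysis ends at Stage I.3; the accused prevails on this issue.
— Issue II —
Stage II.1 (prosecution, the balance of probabilities, weight exceeds 53): (d) net 80−26=54 > 53 — meets.
  All elements met. The burden passes to the accused.
Stage II.2 (accused, a heightened civil standard, weight is at least 68): (e) net 98−25=73 ≥ 68 — meets.
  All elements met at the final stage.
Every stage carried; the accused prevails on this issue.
— Issue III —
Stage III.1 — burden on prosecution; standard: the preponderance of the evidence (weight is at least 54).
    (f): 76 − 23 = 53 < 54 [not met]
    (g): 64 − 13 = 51 < 54 [not met]
  Not every element is met, so the prosecution fails to carry Stage III.1.
The accused prevails on this issue.
Per-issue: Issue I → accused; Issue II → accused; Issue III → accused. The prosecution must prevail on at least one issue; overall, the accused prevails.

accused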